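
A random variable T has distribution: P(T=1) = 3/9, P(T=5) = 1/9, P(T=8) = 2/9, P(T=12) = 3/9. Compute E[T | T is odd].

2

P(T is odd) = 4/9.
Σ over the event: 1·1/3 + 5·1/9 = 8/9.
E[T | T is odd] = (8/9) / (4/9) = 2.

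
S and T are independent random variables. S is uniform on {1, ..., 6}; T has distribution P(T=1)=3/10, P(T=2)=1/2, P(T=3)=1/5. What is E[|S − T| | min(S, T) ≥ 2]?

P(min(S, T) ≥ 2) = 7/12.
Summing |S−T|·P(x,y) over outcomes with min(S, T) ≥ 2 gives 16/15.
E[|S − T| | min(S, T) ≥ 2] = (16/15) / (7/12) = 64/35.

64/35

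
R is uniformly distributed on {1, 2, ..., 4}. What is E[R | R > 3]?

4

Given R > 3, R is equally likely to be any of {4}.
E[R | R > 3] = (4) / 1 = 4.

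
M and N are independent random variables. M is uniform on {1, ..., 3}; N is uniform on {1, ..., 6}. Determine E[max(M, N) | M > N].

8/3

Outcomes with M > N: (2,1), (3,1), (3,2), each with probability 1/18.
E[max(M, N) | M > N] = (2 + 3 + 3) / 3 = 8/3.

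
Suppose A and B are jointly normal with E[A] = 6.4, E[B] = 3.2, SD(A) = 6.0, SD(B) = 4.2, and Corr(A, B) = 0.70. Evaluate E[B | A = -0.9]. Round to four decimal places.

-0.3770

E[B | A=x] = μ_B + ρ(σ_B/σ_A)(x − μ_A) for jointly normal variables.
E[B | A=-0.9] = 3.2 + (0.70)·(4.2/6.0)·(-0.9 − (6.4)) = 3.2 + (0.49)·(-7.3) = -0.3770.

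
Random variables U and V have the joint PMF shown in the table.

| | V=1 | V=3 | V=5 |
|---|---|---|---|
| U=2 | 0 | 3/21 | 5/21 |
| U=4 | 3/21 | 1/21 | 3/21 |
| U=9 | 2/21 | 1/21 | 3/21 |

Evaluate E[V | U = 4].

3

P(U = 4) = 1/3.
Σ V·P over the event = 1·(3/21) + 3·(1/21) + 5·(3/21) = 1.
E[V | U = 4] = (1) / (1/3) = 3.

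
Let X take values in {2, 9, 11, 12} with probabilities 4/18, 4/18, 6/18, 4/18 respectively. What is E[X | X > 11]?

12

P(X > 11) = 2/9.
Σ over the event: 12·2/9 = 8/3.
E[X | X > 11] = (8/3) / (2/9) = 12.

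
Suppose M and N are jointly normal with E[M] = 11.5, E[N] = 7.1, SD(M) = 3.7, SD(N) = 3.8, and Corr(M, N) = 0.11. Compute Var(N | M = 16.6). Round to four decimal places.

14.2653

The conditional variance in a bivariate normal is σ_N²(1 − ρ²), independent of x.
Var(N | M=16.6) = (3.8)²·(1 − (0.11)²) = 14.44·0.9879 = 14.2653.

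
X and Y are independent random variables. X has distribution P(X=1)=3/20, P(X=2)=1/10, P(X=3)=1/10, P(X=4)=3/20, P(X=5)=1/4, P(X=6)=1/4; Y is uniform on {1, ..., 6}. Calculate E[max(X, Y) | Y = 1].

4

P(Y = 1) = 1/6.
Summing max(X,Y)·P(x,y) over outcomes with Y = 1 gives 2/3.
E[max(X, Y) | Y = 1] = (2/3) / (1/6) = 4.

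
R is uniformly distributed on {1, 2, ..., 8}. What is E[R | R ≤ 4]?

Given R ≤ 4, R is equally likely to be any of {1, 2, 3, 4}.
E[R | R ≤ 4] = (1 + 2 + 3 + 4) / 4 = 5/2.

5/2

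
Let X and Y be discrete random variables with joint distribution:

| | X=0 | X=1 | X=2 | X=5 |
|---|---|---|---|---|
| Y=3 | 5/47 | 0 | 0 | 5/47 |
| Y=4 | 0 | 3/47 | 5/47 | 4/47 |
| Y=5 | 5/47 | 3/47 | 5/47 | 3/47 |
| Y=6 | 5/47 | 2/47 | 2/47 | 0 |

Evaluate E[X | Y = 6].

P(Y = 6) = 9/47.
Σ X·P over the event = 0·(5/47) + 1·(2/47) + 2·(2/47) = 6/47.
E[X | Y = 6] = (6/47) / (9/47) = 2/3.

2/3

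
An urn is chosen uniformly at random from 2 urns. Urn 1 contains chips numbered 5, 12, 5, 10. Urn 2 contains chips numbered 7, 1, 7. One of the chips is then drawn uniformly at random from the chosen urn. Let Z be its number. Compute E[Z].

13/2

E[Z | urn 1] = (5+12+5+10)/4 = 8.
E[Z | urn 2] = (7+1+7)/3 = 5.
By the law of total expectation,
E[Z] = (1/2)·(8) + (1/2)·(5) = 13/2.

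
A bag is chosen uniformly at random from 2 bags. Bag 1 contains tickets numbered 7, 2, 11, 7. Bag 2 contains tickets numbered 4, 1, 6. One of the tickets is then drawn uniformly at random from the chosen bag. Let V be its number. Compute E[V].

E[V | bag 1] = (7+2+11+7)/4 = 27/4.
E[V | bag 2] = (4+1+6)/3 = 11/3.
E[V] = (1/2)·(27/4) + (1/2)·(11/3) = 125/24.

125/24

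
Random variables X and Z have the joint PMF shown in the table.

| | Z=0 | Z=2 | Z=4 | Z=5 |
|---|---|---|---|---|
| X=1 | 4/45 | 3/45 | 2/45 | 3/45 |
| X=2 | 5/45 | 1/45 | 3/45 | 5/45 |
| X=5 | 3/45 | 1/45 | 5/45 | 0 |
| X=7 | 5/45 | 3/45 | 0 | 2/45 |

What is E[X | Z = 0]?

64/17

P(Z = 0) = 17/45.
Σ X·P over the event = 1·(4/45) + 2·(5/45) + 5·(3/45) + 7·(5/45) = 64/45.
E[X | Z = 0] = (64/45) / (17/45) = 64/17.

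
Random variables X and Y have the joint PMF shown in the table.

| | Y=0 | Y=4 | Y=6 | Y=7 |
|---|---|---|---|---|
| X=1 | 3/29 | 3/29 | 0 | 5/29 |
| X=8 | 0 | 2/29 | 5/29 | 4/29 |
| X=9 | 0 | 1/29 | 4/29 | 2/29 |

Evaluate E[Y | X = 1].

47/11

P(X = 1) = 11/29.
Σ Y·P over the event = 0·(3/29) + 4·(3/29) + 7·(5/29) = 47/29.
E[Y | X = 1] = (47/29) / (11/29) = 47/11.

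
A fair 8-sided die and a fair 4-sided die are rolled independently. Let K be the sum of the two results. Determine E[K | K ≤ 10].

P(K ≤ 10) = 29/32.
E[K | K ≤ 10] = (95/16) / (29/32) = 190/29.

190/29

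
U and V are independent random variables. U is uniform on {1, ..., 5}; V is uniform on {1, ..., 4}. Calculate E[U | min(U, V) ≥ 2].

P(min(U, V) ≥ 2) = 3/5.
Summing U·P(x,y) over outcomes with min(U, V) ≥ 2 gives 21/10.
E[U | min(U, V) ≥ 2] = (21/10) / (3/5) = 7/2.

7/2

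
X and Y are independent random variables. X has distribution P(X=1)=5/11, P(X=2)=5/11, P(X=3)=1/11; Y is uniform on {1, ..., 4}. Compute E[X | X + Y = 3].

P(X + Y = 3) = 5/22.
Summing X·P(x,y) over outcomes with X + Y = 3 gives 15/44.
E[X | X + Y = 3] = (15/44) / (5/22) = 3/2.

3/2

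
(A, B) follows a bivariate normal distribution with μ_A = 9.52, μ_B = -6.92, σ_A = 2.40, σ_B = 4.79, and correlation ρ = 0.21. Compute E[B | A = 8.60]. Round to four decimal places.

The regression of B on A has slope ρ·σ_B/σ_A and passes through (μ_A, μ_B).
E[B | A=8.60] = -6.92 + (0.21)·(4.79/2.40)·(8.60 − (9.52)) = -6.92 + (0.41913)·(-0.92) = -7.3056.

-7.3056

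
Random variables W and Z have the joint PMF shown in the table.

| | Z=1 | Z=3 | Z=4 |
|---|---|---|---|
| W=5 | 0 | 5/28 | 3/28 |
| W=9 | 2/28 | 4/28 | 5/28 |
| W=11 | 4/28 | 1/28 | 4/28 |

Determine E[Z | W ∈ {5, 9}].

P(W ∈ {5, 9}) = 19/28.
Σ Z·P over the event = 3·(5/28) + 4·(3/28) + 1·(2/28) + 3·(4/28) + 4·(5/28) = 61/28.
E[Z | W ∈ {5, 9}] = (61/28) / (19/28) = 61/19.

61/19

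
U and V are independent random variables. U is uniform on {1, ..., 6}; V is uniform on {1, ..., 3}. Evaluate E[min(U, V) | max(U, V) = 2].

4/3

P(max(U, V) = 2) = 1/6.
Summing min(U,V)·P(x,y) over outcomes with max(U, V) = 2 gives 2/9.
E[min(U, V) | max(U, V) = 2] = (2/9) / (1/6) = 4/3.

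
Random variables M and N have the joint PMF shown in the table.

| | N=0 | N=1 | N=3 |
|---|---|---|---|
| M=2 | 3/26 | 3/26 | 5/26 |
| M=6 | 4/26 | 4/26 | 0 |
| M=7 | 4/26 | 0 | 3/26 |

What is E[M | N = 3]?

31/8

P(N = 3) = 4/13.
Summing M·P(M=x,N=y) over the conditioning event gives 31/26.
E[M | N = 3] = (31/26) / (4/13) = 31/8.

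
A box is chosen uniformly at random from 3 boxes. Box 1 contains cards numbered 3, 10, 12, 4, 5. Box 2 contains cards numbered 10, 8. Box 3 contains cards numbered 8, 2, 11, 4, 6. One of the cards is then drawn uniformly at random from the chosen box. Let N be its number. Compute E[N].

22/3

E[N | box 1] = (3+10+12+4+5)/5 = 34/5.
E[N | box 2] = (10+8)/2 = 9.
E[N | box 3] = (8+2+11+4+6)/5 = 31/5.
E[N] = (1/3)·(34/5) + (1/3)·(9) + (1/3)·(31/5) = 22/3.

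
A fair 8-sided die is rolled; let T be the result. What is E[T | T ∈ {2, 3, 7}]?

4

P(T ∈ {2, 3, 7}) = 3/8.
Σ over the event: 2·1/8 + 3·1/8 + 7·1/8 = 3/2.
E[T | T ∈ {2, 3, 7}] = (3/2) / (3/8) = 4.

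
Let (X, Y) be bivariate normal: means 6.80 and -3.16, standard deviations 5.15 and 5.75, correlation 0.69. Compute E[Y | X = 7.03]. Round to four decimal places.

-2.9828

The regression of Y on X has slope ρ·σ_Y/σ_X and passes through (μ_X, μ_Y).
E[Y | X=7.03] = -3.16 + (0.69)·(5.75/5.15)·(7.03 − (6.80)) = -3.16 + (0.77039)·(0.23) = -2.9828.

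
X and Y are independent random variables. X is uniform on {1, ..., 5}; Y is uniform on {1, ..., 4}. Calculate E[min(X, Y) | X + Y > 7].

11/3

Outcomes with X + Y > 7: (4,4), (5,3), (5,4), each with probability 1/20.
E[min(X, Y) | X + Y > 7] = (4 + 3 + 4) / 3 = 11/3.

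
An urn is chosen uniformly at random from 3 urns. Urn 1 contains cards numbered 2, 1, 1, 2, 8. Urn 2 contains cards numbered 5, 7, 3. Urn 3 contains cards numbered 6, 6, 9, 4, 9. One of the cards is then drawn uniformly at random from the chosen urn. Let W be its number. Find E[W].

E[W | urn 1] = (2+1+1+2+8)/5 = 14/5.
E[W | urn 2] = (5+7+3)/3 = 5.
E[W | urn 3] = (6+6+9+4+9)/5 = 34/5.
By the law of total expectation,
E[W] = (1/3)·(14/5) + (1/3)·(5) + (1/3)·(34/5) = 73/15.

73/15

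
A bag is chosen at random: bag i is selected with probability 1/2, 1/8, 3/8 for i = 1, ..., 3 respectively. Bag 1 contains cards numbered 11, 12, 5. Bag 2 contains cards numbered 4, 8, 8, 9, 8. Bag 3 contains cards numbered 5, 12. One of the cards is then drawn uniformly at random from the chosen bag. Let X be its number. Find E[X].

2107/240

E[X | bag 1] = (11+12+5)/3 = 28/3.
E[X | bag 2] = (4+8+8+9+8)/5 = 37/5.
E[X | bag 3] = (5+12)/2 = 17/2.
E[X] = (1/2)·(28/3) + (1/8)·(37/5) + (3/8)·(17/2) = 2107/240.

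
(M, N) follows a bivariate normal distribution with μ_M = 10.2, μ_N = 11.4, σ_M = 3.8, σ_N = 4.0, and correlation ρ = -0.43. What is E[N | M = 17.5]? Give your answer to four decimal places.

E[N | M=x] = μ_N + ρ(σ_N/σ_M)(x − μ_M) for jointly normal variables.
E[N | M=17.5] = 11.4 + (-0.43)·(4.0/3.8)·(17.5 − (10.2)) = 11.4 + (-0.45263)·(7.3) = 8.0958.

8.0958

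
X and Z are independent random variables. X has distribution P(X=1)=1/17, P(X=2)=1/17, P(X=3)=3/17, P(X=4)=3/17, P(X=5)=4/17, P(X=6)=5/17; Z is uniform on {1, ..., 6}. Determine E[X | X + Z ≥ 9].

213/41

P(X + Z ≥ 9) = 41/102.
Summing X·P(x,y) over outcomes with X + Z ≥ 9 gives 71/34.
E[X | X + Z ≥ 9] = (71/34) / (41/102) = 213/41.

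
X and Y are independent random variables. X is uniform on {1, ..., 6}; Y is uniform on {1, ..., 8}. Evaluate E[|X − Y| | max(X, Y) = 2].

Outcomes with max(X, Y) = 2: (1,2), (2,1), (2,2), each with probability 1/48.
E[|X − Y| | max(X, Y) = 2] = (1 + 1 + 0) / 3 = 2/3.

2/3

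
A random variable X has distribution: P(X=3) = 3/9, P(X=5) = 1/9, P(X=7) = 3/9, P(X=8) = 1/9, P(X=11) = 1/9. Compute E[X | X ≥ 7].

8

P(X ≥ 7) = 5/9.
Σ over the event: 7·1/3 + 8·1/9 + 11·1/9 = 40/9.
E[X | X ≥ 7] = (40/9) / (5/9) = 8.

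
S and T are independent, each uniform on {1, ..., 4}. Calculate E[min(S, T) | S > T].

5/3

Outcomes with S > T: (2,1), (3,1), (3,2), (4,1), (4,2), (4,3), each with probability 1/16.
E[min(S, T) | S > T] = (1 + 1 + 2 + 1 + 2 + 3) / 6 = 5/3.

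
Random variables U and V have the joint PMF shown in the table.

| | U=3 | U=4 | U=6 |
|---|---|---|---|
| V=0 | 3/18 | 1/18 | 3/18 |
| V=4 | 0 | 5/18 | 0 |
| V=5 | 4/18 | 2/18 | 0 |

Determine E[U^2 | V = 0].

151/7

P(V = 0) = 7/18.
Σ U^2·P over the event = 9·(3/18) + 16·(1/18) + 36·(3/18) = 151/18.
E[U^2 | V = 0] = (151/18) / (7/18) = 151/7.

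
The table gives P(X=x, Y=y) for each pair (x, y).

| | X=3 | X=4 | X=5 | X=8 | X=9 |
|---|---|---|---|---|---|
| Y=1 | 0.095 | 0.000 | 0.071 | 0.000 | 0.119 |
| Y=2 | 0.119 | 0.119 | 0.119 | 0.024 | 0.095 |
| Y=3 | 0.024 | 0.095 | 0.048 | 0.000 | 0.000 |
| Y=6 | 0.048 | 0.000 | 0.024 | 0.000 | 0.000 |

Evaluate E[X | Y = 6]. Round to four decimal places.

3.6667

P(Y = 6) = 0.072.
Σ X·P over the event = 3·(0.048) + 5·(0.024) = 0.264.
E[X | Y = 6] = (0.264) / (0.072) = 3.6667.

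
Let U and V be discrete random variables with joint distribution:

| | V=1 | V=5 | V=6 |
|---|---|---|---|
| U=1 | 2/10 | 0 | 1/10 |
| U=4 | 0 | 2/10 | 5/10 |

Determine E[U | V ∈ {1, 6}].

23/8

P(V ∈ {1, 6}) = 4/5.
Σ U·P over the event = 1·(2/10) + 1·(1/10) + 4·(5/10) = 23/10.
E[U | V ∈ {1, 6}] = (23/10) / (4/5) = 23/8.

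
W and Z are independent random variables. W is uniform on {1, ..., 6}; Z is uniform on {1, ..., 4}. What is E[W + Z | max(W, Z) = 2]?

10/3

Outcomes with max(W, Z) = 2: (1,2), (2,1), (2,2), each with probability 1/24.
E[W + Z | max(W, Z) = 2] = (3 + 3 + 4) / 3 = 10/3.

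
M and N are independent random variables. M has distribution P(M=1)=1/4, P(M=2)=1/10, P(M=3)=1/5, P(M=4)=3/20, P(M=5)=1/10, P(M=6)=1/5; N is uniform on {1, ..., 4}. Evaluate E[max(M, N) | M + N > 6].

83/16

P(M + N > 6) = 2/5.
Summing max(M,N)·P(x,y) over outcomes with M + N > 6 gives 83/40.
E[max(M, N) | M + N > 6] = (83/40) / (2/5) = 83/16.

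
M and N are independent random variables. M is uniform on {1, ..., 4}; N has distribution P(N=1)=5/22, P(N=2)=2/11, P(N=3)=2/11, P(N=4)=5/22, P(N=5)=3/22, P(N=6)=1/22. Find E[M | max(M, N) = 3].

P(max(M, N) = 3) = 21/88.
Summing M·P(x,y) over outcomes with max(M, N) = 3 gives 51/88.
E[M | max(M, N) = 3] = (51/88) / (21/88) = 17/7.

17/7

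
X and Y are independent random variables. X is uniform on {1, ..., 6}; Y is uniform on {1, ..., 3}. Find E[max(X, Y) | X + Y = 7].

5

Outcomes with X + Y = 7: (4,3), (5,2), (6,1), each with probability 1/18.
E[max(X, Y) | X + Y = 7] = (4 + 5 + 6) / 3 = 5.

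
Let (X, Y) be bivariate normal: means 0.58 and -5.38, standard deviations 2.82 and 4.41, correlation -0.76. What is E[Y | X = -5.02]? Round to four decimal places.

E[Y | X=x] = μ_Y + ρ(σ_Y/σ_X)(x − μ_X) for jointly normal variables.
E[Y | X=-5.02] = -5.38 + (-0.76)·(4.41/2.82)·(-5.02 − (0.58)) = -5.38 + (-1.18851)·(-5.6) = 1.2757.

1.2757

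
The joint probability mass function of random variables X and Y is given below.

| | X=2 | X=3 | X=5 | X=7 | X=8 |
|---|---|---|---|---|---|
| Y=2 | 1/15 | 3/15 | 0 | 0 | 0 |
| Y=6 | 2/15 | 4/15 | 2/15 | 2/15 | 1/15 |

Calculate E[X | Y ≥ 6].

48/11

P(Y ≥ 6) = 11/15.
Σ X·P over the event = 2·(2/15) + 3·(4/15) + 5·(2/15) + 7·(2/15) + 8·(1/15) = 16/5.
E[X | Y ≥ 6] = (16/5) / (11/15) = 48/11.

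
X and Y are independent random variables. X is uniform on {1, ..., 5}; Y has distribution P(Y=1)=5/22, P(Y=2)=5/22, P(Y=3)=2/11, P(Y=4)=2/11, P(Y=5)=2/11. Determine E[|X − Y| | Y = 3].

6/5

P(Y = 3) = 2/11.
Summing |X−Y|·P(x,y) over outcomes with Y = 3 gives 12/55.
E[|X − Y| | Y = 3] = (12/55) / (2/11) = 6/5.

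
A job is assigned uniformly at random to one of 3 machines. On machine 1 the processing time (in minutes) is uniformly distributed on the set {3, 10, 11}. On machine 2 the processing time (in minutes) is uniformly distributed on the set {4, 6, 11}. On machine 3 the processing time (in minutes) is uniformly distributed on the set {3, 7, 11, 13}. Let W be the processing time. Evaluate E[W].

E[W | machine 1] = (3+10+11)/3 = 8.
E[W | machine 2] = (4+6+11)/3 = 7.
E[W | machine 3] = (3+7+11+13)/4 = 17/2.
E[W] = (1/3)·(8) + (1/3)·(7) + (1/3)·(17/2) = 47/6.

47/6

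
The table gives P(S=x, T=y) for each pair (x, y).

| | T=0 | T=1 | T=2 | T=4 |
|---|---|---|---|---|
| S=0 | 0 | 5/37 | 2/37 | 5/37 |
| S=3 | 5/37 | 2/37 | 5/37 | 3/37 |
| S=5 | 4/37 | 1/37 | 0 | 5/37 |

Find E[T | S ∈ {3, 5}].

9/5

P(S ∈ {3, 5}) = 25/37.
Σ T·P over the event = 0·(5/37) + 1·(2/37) + 2·(5/37) + 4·(3/37) + 0·(4/37) + 1·(1/37) + 4·(5/37) = 45/37.
E[T | S ∈ {3, 5}] = (45/37) / (25/37) = 9/5.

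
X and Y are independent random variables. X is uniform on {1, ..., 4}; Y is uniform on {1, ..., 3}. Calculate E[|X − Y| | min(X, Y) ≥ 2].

5/6

Outcomes with min(X, Y) ≥ 2: (2,2), (2,3), (3,2), (3,3), (4,2), (4,3), each with probability 1/12.
E[|X − Y| | min(X, Y) ≥ 2] = (0 + 1 + 1 + 0 + 2 + 1) / 6 = 5/6.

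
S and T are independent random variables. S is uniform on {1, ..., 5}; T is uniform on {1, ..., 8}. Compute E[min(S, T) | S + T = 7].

Outcomes with S + T = 7: (1,6), (2,5), (3,4), (4,3), (5,2), each with probability 1/40.
E[min(S, T) | S + T = 7] = (1 + 2 + 3 + 3 + 2) / 5 = 11/5.

11/5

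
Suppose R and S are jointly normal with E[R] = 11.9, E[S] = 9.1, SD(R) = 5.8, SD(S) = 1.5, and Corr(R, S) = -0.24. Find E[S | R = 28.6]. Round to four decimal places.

8.0634

E[S | R=x] = μ_S + ρ(σ_S/σ_R)(x − μ_R) for jointly normal variables.
E[S | R=28.6] = 9.1 + (-0.24)·(1.5/5.8)·(28.6 − (11.9)) = 9.1 + (-0.062069)·(16.7) = 8.0634.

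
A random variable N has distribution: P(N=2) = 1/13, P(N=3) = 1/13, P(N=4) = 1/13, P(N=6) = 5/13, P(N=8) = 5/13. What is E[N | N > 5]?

7

P(N > 5) = 10/13.
Σ over the event: 6·5/13 + 8·5/13 = 70/13.
E[N | N > 5] = (70/13) / (10/13) = 7.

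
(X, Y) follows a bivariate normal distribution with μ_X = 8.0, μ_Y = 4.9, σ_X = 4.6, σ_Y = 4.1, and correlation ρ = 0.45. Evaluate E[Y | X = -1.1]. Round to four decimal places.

1.2501

For a bivariate normal, E[Y | X=x] = μ_Y + ρ·(σ_Y/σ_X)·(x − μ_X).
E[Y | X=-1.1] = 4.9 + (0.45)·(4.1/4.6)·(-1.1 − (8.0)) = 4.9 + (0.40109)·(-9.1) = 1.2501.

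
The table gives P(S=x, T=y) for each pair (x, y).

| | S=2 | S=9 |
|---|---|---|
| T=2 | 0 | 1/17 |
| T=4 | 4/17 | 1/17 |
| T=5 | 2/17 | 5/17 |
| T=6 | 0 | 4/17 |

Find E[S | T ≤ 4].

13/3

P(T ≤ 4) = 6/17.
Σ S·P over the event = 2·(4/17) + 9·(1/17) + 9·(1/17) = 26/17.
E[S | T ≤ 4] = (26/17) / (6/17) = 13/3.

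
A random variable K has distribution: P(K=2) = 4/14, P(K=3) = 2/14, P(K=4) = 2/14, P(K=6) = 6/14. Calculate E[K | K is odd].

3

P(K is odd) = 1/7.
Σ over the event: 3·1/7 = 3/7.
E[K | K is odd] = (3/7) / (1/7) = 3.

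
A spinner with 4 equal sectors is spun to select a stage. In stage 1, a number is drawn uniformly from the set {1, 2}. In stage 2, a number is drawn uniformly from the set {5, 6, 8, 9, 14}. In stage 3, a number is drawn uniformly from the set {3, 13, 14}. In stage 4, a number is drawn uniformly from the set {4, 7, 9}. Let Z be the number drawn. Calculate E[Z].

E[Z | stage 1] = (1+2)/2 = 3/2.
E[Z | stage 2] = (5+6+8+9+14)/5 = 42/5.
E[Z | stage 3] = (3+13+14)/3 = 10.
E[Z | stage 4] = (4+7+9)/3 = 20/3.
By the law of total expectation,
E[Z] = (1/4)·(3/2) + (1/4)·(42/5) + (1/4)·(10) + (1/4)·(20/3) = 797/120.

797/120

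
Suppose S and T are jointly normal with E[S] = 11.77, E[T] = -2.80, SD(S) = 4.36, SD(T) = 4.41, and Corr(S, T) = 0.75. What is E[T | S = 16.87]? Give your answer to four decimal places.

1.0689

For a bivariate normal, E[T | S=x] = μ_T + ρ·(σ_T/σ_S)·(x − μ_S).
E[T | S=16.87] = -2.80 + (0.75)·(4.41/4.36)·(16.87 − (11.77)) = -2.80 + (0.7586)·(5.1) = 1.0689.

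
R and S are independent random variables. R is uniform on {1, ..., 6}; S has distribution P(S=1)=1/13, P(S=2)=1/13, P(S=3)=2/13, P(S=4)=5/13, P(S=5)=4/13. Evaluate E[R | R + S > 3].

P(R + S > 3) = 25/26.
Summing R·P(x,y) over outcomes with R + S > 3 gives 269/78.
E[R | R + S > 3] = (269/78) / (25/26) = 269/75.

269/75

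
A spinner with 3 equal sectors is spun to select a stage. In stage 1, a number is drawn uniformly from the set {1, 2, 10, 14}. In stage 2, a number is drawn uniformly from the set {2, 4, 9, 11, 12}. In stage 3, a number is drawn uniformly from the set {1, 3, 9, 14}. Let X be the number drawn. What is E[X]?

211/30

E[X | stage 1] = (1+2+10+14)/4 = 27/4.
E[X | stage 2] = (2+4+9+11+12)/5 = 38/5.
E[X | stage 3] = (1+3+9+14)/4 = 27/4.
E[X] = (1/3)·(27/4) + (1/3)·(38/5) + (1/3)·(27/4) = 211/30.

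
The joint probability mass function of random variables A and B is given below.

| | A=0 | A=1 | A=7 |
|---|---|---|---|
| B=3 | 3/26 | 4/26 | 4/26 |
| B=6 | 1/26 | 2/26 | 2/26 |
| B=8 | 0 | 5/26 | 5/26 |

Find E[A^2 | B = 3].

P(B = 3) = 11/26.
Σ A^2·P over the event = 0·(3/26) + 1·(4/26) + 49·(4/26) = 100/13.
E[A^2 | B = 3] = (100/13) / (11/26) = 200/11.

200/11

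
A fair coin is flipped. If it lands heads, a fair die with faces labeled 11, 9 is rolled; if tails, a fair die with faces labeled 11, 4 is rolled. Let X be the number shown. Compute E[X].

E[X | heads] = (11+9)/2 = 10.
E[X | tails] = (11+4)/2 = 15/2.
By the law of total expectation,
E[X] = (1/2)·(10) + (1/2)·(15/2) = 35/4.

35/4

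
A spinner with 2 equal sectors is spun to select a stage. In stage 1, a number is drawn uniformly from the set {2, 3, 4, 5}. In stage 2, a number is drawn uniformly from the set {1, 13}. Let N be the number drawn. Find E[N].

21/4

E[N | stage 1] = (2+3+4+5)/4 = 7/2.
E[N | stage 2] = (1+13)/2 = 7.
E[N] = (1/2)·(7/2) + (1/2)·(7) = 21/4.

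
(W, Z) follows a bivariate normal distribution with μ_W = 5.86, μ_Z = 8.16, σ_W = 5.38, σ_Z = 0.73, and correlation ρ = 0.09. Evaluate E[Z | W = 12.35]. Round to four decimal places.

E[Z | W=x] = μ_Z + ρ(σ_Z/σ_W)(x − μ_W) for jointly normal variables.
E[Z | W=12.35] = 8.16 + (0.09)·(0.73/5.38)·(12.35 − (5.86)) = 8.16 + (0.012212)·(6.49) = 8.2393.

8.2393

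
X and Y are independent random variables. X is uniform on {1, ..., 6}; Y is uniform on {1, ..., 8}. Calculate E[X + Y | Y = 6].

Outcomes with Y = 6: (1,6), (2,6), (3,6), (4,6), (5,6), (6,6), each with probability 1/48.
E[X + Y | Y = 6] = (7 + 8 + 9 + 10 + 11 + 12) / 6 = 19/2.

19/2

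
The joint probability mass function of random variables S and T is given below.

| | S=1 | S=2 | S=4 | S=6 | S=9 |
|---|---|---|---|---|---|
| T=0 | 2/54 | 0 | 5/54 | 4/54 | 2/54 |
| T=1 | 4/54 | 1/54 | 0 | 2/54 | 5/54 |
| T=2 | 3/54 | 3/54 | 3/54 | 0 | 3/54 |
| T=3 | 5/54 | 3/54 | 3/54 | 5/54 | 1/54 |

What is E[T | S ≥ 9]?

14/11

P(S ≥ 9) = 11/54.
Σ T·P over the event = 0·(2/54) + 1·(5/54) + 2·(3/54) + 3·(1/54) = 7/27.
E[T | S ≥ 9] = (7/27) / (11/54) = 14/11.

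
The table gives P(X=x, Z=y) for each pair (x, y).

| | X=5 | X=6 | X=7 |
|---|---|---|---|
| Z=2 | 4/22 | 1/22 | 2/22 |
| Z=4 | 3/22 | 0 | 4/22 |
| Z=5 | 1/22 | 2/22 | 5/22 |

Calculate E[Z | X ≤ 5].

P(X ≤ 5) = 4/11.
Σ Z·P over the event = 2·(4/22) + 4·(3/22) + 5·(1/22) = 25/22.
E[Z | X ≤ 5] = (25/22) / (4/11) = 25/8.

25/8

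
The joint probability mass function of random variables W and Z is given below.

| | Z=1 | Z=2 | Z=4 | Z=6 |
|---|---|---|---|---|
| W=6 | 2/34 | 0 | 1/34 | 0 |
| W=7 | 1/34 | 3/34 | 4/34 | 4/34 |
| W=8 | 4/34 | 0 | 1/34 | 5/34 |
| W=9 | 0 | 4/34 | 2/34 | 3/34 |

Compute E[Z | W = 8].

P(W = 8) = 5/17.
Σ Z·P over the event = 1·(4/34) + 4·(1/34) + 6·(5/34) = 19/17.
E[Z | W = 8] = (19/17) / (5/17) = 19/5.

19/5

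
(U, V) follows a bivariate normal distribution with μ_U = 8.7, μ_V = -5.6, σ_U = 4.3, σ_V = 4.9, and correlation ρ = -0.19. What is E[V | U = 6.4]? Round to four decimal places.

-5.1020

E[V | U=x] = μ_V + ρ(σ_V/σ_U)(x − μ_U) for jointly normal variables.
E[V | U=6.4] = -5.6 + (-0.19)·(4.9/4.3)·(6.4 − (8.7)) = -5.6 + (-0.21651)·(-2.3) = -5.1020.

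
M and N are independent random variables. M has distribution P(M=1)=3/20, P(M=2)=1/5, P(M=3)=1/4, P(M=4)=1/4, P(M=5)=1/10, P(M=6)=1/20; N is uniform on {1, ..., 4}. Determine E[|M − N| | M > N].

P(M > N) = 41/80.
Summing |M−N|·P(x,y) over outcomes with M > N gives 83/80.
E[|M − N| | M > N] = (83/80) / (41/80) = 83/41.

83/41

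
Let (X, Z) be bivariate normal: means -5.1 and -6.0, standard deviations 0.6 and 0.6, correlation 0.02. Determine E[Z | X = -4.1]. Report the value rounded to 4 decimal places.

-5.9800

For a bivariate normal, E[Z | X=x] = μ_Z + ρ·(σ_Z/σ_X)·(x − μ_X).
E[Z | X=-4.1] = -6.0 + (0.02)·(0.6/0.6)·(-4.1 − (-5.1)) = -6.0 + (0.02)·(1) = -5.9800.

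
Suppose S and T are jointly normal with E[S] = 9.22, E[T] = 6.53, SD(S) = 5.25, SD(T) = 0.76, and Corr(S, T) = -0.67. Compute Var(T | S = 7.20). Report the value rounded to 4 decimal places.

For a bivariate normal, Var(T | S=x) = σ_T²(1 − ρ²).
Var(T | S=7.20) = (0.76)²·(1 − (-0.67)²) = 0.5776·0.5511 = 0.3183.

0.3183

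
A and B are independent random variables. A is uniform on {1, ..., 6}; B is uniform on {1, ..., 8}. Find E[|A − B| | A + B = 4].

Outcomes with A + B = 4: (1,3), (2,2), (3,1), each with probability 1/48.
E[|A − B| | A + B = 4] = (2 + 0 + 2) / 3 = 4/3.

4/3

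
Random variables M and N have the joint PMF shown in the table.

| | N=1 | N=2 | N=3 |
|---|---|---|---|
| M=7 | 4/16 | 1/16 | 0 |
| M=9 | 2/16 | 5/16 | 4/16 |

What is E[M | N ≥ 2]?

P(N ≥ 2) = 5/8.
Σ M·P over the event = 7·(1/16) + 9·(5/16) + 9·(4/16) = 11/2.
E[M | N ≥ 2] = (11/2) / (5/8) = 44/5.

44/5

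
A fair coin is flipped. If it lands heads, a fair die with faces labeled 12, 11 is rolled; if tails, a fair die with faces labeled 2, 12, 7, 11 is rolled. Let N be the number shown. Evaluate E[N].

39/4

E[N | heads] = (12+11)/2 = 23/2.
E[N | tails] = (2+12+7+11)/4 = 8.
By the law of total expectation,
E[N] = (1/2)·(23/2) + (1/2)·(8) = 39/4.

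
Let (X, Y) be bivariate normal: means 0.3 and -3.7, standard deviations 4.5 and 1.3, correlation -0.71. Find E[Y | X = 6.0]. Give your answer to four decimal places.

-4.8691

E[Y | X=x] = μ_Y + ρ(σ_Y/σ_X)(x − μ_X) for jointly normal variables.
E[Y | X=6.0] = -3.7 + (-0.71)·(1.3/4.5)·(6.0 − (0.3)) = -3.7 + (-0.20511)·(5.7) = -4.8691.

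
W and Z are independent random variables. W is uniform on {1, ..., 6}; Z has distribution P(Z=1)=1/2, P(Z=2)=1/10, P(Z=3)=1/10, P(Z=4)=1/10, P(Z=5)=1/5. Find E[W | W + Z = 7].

P(W + Z = 7) = 1/6.
Summing W·P(x,y) over outcomes with W + Z = 7 gives 23/30.
E[W | W + Z = 7] = (23/30) / (1/6) = 23/5.

23/5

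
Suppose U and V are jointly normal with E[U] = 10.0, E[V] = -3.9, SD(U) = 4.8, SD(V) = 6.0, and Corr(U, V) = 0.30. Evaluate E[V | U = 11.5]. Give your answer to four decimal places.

-3.3375

The regression of V on U has slope ρ·σ_V/σ_U and passes through (μ_U, μ_V).
E[V | U=11.5] = -3.9 + (0.30)·(6.0/4.8)·(11.5 − (10.0)) = -3.9 + (0.375)·(1.5) = -3.3375.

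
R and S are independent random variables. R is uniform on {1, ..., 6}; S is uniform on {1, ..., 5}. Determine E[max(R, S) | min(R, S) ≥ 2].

9/2

P(min(R, S) ≥ 2) = 2/3.
Summing max(R,S)·P(x,y) over outcomes with min(R, S) ≥ 2 gives 3.
E[max(R, S) | min(R, S) ≥ 2] = (3) / (2/3) = 9/2.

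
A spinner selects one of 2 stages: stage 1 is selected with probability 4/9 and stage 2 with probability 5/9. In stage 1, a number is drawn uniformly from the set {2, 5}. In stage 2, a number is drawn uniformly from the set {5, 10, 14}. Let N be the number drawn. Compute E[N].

187/27

E[N | stage 1] = (2+5)/2 = 7/2.
E[N | stage 2] = (5+10+14)/3 = 29/3.
E[N] = (4/9)·(7/2) + (5/9)·(29/3) = 187/27.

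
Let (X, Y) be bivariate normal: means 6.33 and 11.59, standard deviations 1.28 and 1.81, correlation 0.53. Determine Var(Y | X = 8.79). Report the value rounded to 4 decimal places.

2.3558

Var(Y | X=x) = (1 − ρ²)·σ_Y².
Var(Y | X=8.79) = (1.81)²·(1 − (0.53)²) = 3.2761·0.7191 = 2.3558.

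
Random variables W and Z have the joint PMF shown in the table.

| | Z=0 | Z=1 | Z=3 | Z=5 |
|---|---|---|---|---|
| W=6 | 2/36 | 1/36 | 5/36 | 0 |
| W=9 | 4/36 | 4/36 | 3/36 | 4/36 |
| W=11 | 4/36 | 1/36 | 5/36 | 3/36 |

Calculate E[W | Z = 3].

P(Z = 3) = 13/36.
Σ W·P over the event = 6·(5/36) + 9·(3/36) + 11·(5/36) = 28/9.
E[W | Z = 3] = (28/9) / (13/36) = 112/13.

112/13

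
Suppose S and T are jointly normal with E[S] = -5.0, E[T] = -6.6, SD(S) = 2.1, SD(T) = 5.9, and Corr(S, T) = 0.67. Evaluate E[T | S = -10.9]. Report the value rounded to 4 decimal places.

The regression of T on S has slope ρ·σ_T/σ_S and passes through (μ_S, μ_T).
E[T | S=-10.9] = -6.6 + (0.67)·(5.9/2.1)·(-10.9 − (-5.0)) = -6.6 + (1.88238)·(-5.9) = -17.7060.

-17.7060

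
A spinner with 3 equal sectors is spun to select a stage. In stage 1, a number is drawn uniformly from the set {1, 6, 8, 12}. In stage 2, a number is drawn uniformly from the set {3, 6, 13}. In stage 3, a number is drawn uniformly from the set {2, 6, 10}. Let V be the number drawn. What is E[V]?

E[V | stage 1] = (1+6+8+12)/4 = 27/4.
E[V | stage 2] = (3+6+13)/3 = 22/3.
E[V | stage 3] = (2+6+10)/3 = 6.
E[V] = (1/3)·(27/4) + (1/3)·(22/3) + (1/3)·(6) = 241/36.

241/36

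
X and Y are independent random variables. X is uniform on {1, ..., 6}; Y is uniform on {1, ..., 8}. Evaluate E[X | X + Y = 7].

Outcomes with X + Y = 7: (1,6), (2,5), (3,4), (4,3), (5,2), (6,1), each with probability 1/48.
E[X | X + Y = 7] = (1 + 2 + 3 + 4 + 5 + 6) / 6 = 7/2.

7/2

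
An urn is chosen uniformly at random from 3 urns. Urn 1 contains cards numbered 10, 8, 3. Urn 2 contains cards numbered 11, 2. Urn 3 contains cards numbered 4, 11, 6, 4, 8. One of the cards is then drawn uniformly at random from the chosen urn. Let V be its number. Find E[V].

67/10

E[V | urn 1] = (10+8+3)/3 = 7.
E[V | urn 2] = (11+2)/2 = 13/2.
E[V | urn 3] = (4+11+6+4+8)/5 = 33/5.
E[V] = (1/3)·(7) + (1/3)·(13/2) + (1/3)·(33/5) = 67/10.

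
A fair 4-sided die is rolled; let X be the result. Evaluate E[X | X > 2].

Given X > 2, X is equally likely to be any of {3, 4}.
E[X | X > 2] = (3 + 4) / 2 = 7/2.

7/2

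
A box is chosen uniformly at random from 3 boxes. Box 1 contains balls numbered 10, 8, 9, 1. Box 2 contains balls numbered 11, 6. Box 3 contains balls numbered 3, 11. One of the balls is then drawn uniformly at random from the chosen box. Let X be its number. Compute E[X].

15/2

E[X | box 1] = (10+8+9+1)/4 = 7.
E[X | box 2] = (11+6)/2 = 17/2.
E[X | box 3] = (3+11)/2 = 7.
E[X] = (1/3)·(7) + (1/3)·(17/2) + (1/3)·(7) = 15/2.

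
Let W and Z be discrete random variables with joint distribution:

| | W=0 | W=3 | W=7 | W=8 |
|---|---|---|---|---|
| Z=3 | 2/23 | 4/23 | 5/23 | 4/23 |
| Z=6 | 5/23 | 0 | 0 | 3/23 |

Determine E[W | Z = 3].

79/15

P(Z = 3) = 15/23.
Σ W·P over the event = 0·(2/23) + 3·(4/23) + 7·(5/23) + 8·(4/23) = 79/23.
E[W | Z = 3] = (79/23) / (15/23) = 79/15.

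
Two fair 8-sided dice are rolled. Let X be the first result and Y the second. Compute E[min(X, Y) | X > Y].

P(X > Y) = 7/16.
Summing min(X,Y)·P(x,y) over outcomes with X > Y gives 21/16.
E[min(X, Y) | X > Y] = (21/16) / (7/16) = 3.

3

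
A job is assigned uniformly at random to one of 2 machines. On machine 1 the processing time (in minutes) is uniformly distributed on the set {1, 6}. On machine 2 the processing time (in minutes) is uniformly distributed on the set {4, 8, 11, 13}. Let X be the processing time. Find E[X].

E[X | machine 1] = (1+6)/2 = 7/2.
E[X | machine 2] = (4+8+11+13)/4 = 9.
E[X] = (1/2)·(7/2) + (1/2)·(9) = 25/4.

25/4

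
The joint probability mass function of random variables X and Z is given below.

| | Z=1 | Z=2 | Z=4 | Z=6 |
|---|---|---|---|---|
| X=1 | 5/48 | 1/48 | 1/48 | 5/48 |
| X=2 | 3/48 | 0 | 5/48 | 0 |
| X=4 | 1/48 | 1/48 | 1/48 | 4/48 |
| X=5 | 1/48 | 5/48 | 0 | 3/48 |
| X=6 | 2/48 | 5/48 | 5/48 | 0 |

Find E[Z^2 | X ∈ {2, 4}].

P(X ∈ {2, 4}) = 5/16.
Σ Z^2·P over the event = 1·(3/48) + 16·(5/48) + 1·(1/48) + 4·(1/48) + 16·(1/48) + 36·(4/48) = 31/6.
E[Z^2 | X ∈ {2, 4}] = (31/6) / (5/16) = 248/15.

248/15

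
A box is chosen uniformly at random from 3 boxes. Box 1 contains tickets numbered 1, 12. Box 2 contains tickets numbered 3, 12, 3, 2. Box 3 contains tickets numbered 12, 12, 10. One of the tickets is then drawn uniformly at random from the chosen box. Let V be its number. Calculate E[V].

E[V | box 1] = (1+12)/2 = 13/2.
E[V | box 2] = (3+12+3+2)/4 = 5.
E[V | box 3] = (12+12+10)/3 = 34/3.
E[V] = (1/3)·(13/2) + (1/3)·(5) + (1/3)·(34/3) = 137/18.

137/18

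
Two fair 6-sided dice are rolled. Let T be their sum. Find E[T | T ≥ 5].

P(T ≥ 5) = 5/6.
Σ over the event: 5·1/9 + 6·5/36 + 7·1/6 + 8·5/36 + 9·1/9 + 10·1/12 + 11·1/18 + 12·1/36 = 58/9.
E[T | T ≥ 5] = (58/9) / (5/6) = 116/15.

116/15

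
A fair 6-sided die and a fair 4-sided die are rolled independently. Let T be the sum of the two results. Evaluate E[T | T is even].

P(T is even) = 1/2.
Σ over the event: 2·1/24 + 4·1/8 + 6·1/6 + 8·1/8 + 10·1/24 = 3.
E[T | T is even] = (3) / (1/2) = 6.

6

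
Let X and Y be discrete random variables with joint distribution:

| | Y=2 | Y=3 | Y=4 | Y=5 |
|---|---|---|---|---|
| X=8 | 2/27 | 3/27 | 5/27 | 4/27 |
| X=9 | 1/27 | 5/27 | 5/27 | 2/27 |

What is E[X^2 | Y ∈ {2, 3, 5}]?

P(Y ∈ {2, 3, 5}) = 17/27.
Σ X^2·P over the event = 64·(2/27) + 64·(3/27) + 64·(4/27) + 81·(1/27) + 81·(5/27) + 81·(2/27) = 136/3.
E[X^2 | Y ∈ {2, 3, 5}] = (136/3) / (17/27) = 72.

72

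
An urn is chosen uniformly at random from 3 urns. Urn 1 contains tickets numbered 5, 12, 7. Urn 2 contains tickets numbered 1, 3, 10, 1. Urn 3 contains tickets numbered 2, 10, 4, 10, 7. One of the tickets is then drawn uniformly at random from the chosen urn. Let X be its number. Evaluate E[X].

367/60

E[X | urn 1] = (5+12+7)/3 = 8.
E[X | urn 2] = (1+3+10+1)/4 = 15/4.
E[X | urn 3] = (2+10+4+10+7)/5 = 33/5.
E[X] = (1/3)·(8) + (1/3)·(15/4) + (1/3)·(33/5) = 367/60.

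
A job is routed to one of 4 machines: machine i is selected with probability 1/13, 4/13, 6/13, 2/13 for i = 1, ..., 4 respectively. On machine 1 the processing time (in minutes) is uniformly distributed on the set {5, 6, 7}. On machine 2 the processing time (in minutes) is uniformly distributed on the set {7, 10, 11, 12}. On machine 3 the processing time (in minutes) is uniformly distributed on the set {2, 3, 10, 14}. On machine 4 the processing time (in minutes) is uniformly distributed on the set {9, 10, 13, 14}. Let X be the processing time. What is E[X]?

E[X | machine 1] = (5+6+7)/3 = 6.
E[X | machine 2] = (7+10+11+12)/4 = 10.
E[X | machine 3] = (2+3+10+14)/4 = 29/4.
E[X | machine 4] = (9+10+13+14)/4 = 23/2.
By the law of total expectation,
E[X] = (1/13)·(6) + (4/13)·(10) + (6/13)·(29/4) + (2/13)·(23/2) = 225/26.

225/26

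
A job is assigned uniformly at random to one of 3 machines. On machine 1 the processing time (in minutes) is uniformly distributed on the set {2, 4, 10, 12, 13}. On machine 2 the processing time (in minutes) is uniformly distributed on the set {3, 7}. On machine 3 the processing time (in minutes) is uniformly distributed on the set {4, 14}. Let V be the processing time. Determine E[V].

37/5

E[V | machine 1] = (2+4+10+12+13)/5 = 41/5.
E[V | machine 2] = (3+7)/2 = 5.
E[V | machine 3] = (4+14)/2 = 9.
By the law of total expectation,
E[V] = (1/3)·(41/5) + (1/3)·(5) + (1/3)·(9) = 37/5.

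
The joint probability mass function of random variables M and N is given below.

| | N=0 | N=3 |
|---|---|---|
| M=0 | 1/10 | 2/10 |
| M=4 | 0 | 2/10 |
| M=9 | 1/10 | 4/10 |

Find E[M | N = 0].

P(N = 0) = 1/5.
Σ M·P over the event = 0·(1/10) + 9·(1/10) = 9/10.
E[M | N = 0] = (9/10) / (1/5) = 9/2.

9/2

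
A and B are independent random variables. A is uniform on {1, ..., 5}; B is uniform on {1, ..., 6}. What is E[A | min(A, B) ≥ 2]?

P(min(A, B) ≥ 2) = 2/3.
Summing A·P(x,y) over outcomes with min(A, B) ≥ 2 gives 7/3.
E[A | min(A, B) ≥ 2] = (7/3) / (2/3) = 7/2.

7/2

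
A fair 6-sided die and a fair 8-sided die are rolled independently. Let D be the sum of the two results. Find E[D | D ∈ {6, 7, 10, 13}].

74/9

P(D ∈ {6, 7, 10, 13}) = 3/8.
Σ over the event: 6·5/48 + 7·1/8 + 10·5/48 + 13·1/24 = 37/12.
E[D | D ∈ {6, 7, 10, 13}] = (37/12) / (3/8) = 74/9.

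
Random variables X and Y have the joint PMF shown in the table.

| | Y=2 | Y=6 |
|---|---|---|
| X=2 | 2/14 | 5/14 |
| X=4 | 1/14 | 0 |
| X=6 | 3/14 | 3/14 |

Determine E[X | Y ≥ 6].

P(Y ≥ 6) = 4/7.
Summing X·P(X=x,Y=y) over the conditioning event gives 2.
E[X | Y ≥ 6] = (2) / (4/7) = 7/2.

7/2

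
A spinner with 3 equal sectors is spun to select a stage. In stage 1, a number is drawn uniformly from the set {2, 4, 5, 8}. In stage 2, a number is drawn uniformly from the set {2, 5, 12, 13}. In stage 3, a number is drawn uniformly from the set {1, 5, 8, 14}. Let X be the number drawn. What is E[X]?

79/12

E[X | stage 1] = (2+4+5+8)/4 = 19/4.
E[X | stage 2] = (2+5+12+13)/4 = 8.
E[X | stage 3] = (1+5+8+14)/4 = 7.
By the law of total expectation,
E[X] = (1/3)·(19/4) + (1/3)·(8) + (1/3)·(7) = 79/12.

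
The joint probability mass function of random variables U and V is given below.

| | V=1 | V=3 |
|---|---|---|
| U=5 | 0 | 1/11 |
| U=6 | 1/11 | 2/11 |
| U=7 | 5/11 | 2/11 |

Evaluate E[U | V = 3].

31/5

P(V = 3) = 5/11.
Σ U·P over the event = 5·(1/11) + 6·(2/11) + 7·(2/11) = 31/11.
E[U | V = 3] = (31/11) / (5/11) = 31/5.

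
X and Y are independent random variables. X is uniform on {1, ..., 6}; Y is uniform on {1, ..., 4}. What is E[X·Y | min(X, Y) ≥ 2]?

12

P(min(X, Y) ≥ 2) = 5/8.
Summing XY·P(x,y) over outcomes with min(X, Y) ≥ 2 gives 15/2.
E[X·Y | min(X, Y) ≥ 2] = (15/2) / (5/8) = 12.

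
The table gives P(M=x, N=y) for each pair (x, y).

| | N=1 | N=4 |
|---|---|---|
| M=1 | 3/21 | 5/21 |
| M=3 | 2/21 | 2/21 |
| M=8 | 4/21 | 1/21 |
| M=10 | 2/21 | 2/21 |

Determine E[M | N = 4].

39/10

P(N = 4) = 10/21.
Summing M·P(M=x,N=y) over the conditioning event gives 13/7.
E[M | N = 4] = (13/7) / (10/21) = 39/10.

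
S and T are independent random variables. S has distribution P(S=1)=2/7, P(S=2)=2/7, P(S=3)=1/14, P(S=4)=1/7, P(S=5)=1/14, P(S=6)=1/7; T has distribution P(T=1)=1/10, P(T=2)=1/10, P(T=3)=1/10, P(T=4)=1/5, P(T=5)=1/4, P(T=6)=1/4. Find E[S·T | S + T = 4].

P(S + T = 4) = 9/140.
Summing ST·P(x,y) over outcomes with S + T = 4 gives 31/140.
E[S·T | S + T = 4] = (31/140) / (9/140) = 31/9.

31/9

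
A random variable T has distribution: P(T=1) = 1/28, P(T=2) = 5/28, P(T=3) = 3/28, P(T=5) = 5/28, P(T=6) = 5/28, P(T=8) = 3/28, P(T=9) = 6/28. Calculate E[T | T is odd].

89/15

P(T is odd) = 15/28.
Σ over the event: 1·1/28 + 3·3/28 + 5·5/28 + 9·3/14 = 89/28.
E[T | T is odd] = (89/28) / (15/28) = 89/15.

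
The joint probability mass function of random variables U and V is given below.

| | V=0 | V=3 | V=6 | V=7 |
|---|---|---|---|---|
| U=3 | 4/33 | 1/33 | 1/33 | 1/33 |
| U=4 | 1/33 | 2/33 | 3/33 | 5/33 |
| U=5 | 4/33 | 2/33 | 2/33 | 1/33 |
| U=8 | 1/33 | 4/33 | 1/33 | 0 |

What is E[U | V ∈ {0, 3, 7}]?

125/26

P(V ∈ {0, 3, 7}) = 26/33.
Summing U·P(U=x,V=y) over the conditioning event gives 125/33.
E[U | V ∈ {0, 3, 7}] = (125/33) / (26/33) = 125/26.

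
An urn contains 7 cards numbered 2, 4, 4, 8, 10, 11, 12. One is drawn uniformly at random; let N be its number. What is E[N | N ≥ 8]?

P(N ≥ 8) = 4/7.
Σ over the event: 8·1/7 + 10·1/7 + 11·1/7 + 12·1/7 = 41/7.
E[N | N ≥ 8] = (41/7) / (4/7) = 41/4.

41/4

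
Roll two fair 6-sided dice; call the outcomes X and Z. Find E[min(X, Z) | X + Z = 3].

Outcomes with X + Z = 3: (1,2), (2,1), each with probability 1/36.
E[min(X, Z) | X + Z = 3] = (1 + 1) / 2 = 1.

1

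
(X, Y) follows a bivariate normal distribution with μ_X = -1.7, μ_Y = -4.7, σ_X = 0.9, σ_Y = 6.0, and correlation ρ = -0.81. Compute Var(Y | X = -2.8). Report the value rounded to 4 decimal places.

12.3804

For a bivariate normal, Var(Y | X=x) = σ_Y²(1 − ρ²).
Var(Y | X=-2.8) = (6.0)²·(1 − (-0.81)²) = 36·0.3439 = 12.3804.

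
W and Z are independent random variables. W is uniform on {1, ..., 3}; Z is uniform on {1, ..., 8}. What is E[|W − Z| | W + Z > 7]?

14/3

Outcomes with W + Z > 7: (1,7), (1,8), (2,6), (2,7), (2,8), (3,5), (3,6), (3,7), (3,8), each with probability 1/24.
E[|W − Z| | W + Z > 7] = (6 + 7 + 4 + 5 + 6 + 2 + 3 + 4 + 5) / 9 = 14/3.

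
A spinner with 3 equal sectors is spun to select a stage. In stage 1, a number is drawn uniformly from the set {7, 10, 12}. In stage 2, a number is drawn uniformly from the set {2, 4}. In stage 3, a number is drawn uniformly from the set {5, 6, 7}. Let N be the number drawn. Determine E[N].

E[N | stage 1] = (7+10+12)/3 = 29/3.
E[N | stage 2] = (2+4)/2 = 3.
E[N | stage 3] = (5+6+7)/3 = 6.
By the law of total expectation,
E[N] = (1/3)·(29/3) + (1/3)·(3) + (1/3)·(6) = 56/9.

56/9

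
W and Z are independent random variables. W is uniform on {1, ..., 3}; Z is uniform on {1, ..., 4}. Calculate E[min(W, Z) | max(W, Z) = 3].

P(max(W, Z) = 3) = 5/12.
Summing min(W,Z)·P(x,y) over outcomes with max(W, Z) = 3 gives 3/4.
E[min(W, Z) | max(W, Z) = 3] = (3/4) / (5/12) = 9/5.

9/5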